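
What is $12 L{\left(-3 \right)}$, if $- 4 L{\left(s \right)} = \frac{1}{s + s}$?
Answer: $\frac{1}{2} \approx 0.5$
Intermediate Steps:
$L{\left(s \right)} = - \frac{1}{8 s}$ ($L{\left(s \right)} = - \frac{1}{4 \left(s + s\right)} = - \frac{1}{4 \cdot 2 s} = - \frac{\frac{1}{2} \frac{1}{s}}{4} = - \frac{1}{8 s}$)
$12 L{\left(-3 \right)} = 12 \left(- \frac{1}{8 \left(-3\right)}\right) = 12 \left(\left(- \frac{1}{8}\right) \left(- \frac{1}{3}\right)\right) = 12 \cdot \frac{1}{24} = \frac{1}{2}$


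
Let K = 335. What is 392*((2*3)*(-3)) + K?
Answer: -6721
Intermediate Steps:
392*((2*3)*(-3)) + K = 392*((2*3)*(-3)) + 335 = 392*(6*(-3)) + 335 = 392*(-18) + 335 = -7056 + 335 = -6721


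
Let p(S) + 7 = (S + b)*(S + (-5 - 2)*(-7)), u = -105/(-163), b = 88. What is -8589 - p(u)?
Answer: -344936466/26569 ≈ -12983.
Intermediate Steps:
u = 105/163 (u = -105*(-1/163) = 105/163 ≈ 0.64417)
p(S) = -7 + (49 + S)*(88 + S) (p(S) = -7 + (S + 88)*(S + (-5 - 2)*(-7)) = -7 + (88 + S)*(S - 7*(-7)) = -7 + (88 + S)*(S + 49) = -7 + (88 + S)*(49 + S) = -7 + (49 + S)*(88 + S))
-8589 - p(u) = -8589 - (4305 + (105/163)² + 137*(105/163)) = -8589 - (4305 + 11025/26569 + 14385/163) = -8589 - 1*116735325/26569 = -8589 - 116735325/26569 = -344936466/26569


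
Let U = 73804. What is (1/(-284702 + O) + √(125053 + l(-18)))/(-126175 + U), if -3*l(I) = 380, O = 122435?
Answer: 1/8498085057 - √1124337/157113 ≈ -0.0067490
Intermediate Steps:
l(I) = -380/3 (l(I) = -⅓*380 = -380/3)
(1/(-284702 + O) + √(125053 + l(-18)))/(-126175 + U) = (1/(-284702 + 122435) + √(125053 - 380/3))/(-126175 + 73804) = (1/(-162267) + √(374779/3))/(-52371) = (-1/162267 + √1124337/3)*(-1/52371) = 1/8498085057 - √1124337/157113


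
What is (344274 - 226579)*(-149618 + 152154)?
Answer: 298474520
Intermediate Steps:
(344274 - 226579)*(-149618 + 152154) = 117695*2536 = 298474520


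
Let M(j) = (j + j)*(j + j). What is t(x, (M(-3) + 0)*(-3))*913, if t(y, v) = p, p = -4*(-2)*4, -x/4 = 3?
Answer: 29216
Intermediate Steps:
M(j) = 4*j² (M(j) = (2*j)*(2*j) = 4*j²)
x = -12 (x = -4*3 = -12)
p = 32 (p = 8*4 = 32)
t(y, v) = 32
t(x, (M(-3) + 0)*(-3))*913 = 32*913 = 29216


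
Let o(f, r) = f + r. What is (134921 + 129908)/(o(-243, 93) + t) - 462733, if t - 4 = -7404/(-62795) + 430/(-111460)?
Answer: -47433859404264623/102107483421 ≈ -4.6455e+5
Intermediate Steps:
t = 2879477079/699913070 (t = 4 + (-7404/(-62795) + 430/(-111460)) = 4 + (-7404*(-1/62795) + 430*(-1/111460)) = 4 + (7404/62795 - 43/11146) = 4 + 79824799/699913070 = 2879477079/699913070 ≈ 4.1141)
(134921 + 129908)/(o(-243, 93) + t) - 462733 = (134921 + 129908)/((-243 + 93) + 2879477079/699913070) - 462733 = 264829/(-150 + 2879477079/699913070) - 462733 = 264829/(-102107483421/699913070) - 462733 = 264829*(-699913070/102107483421) - 462733 = -185357278415030/102107483421 - 462733 = -47433859404264623/102107483421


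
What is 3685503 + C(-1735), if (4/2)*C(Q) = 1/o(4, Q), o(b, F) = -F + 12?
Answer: 12877147483/3494 ≈ 3.6855e+6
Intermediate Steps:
o(b, F) = 12 - F
C(Q) = 1/(2*(12 - Q))
3685503 + C(-1735) = 3685503 - 1/(-24 + 2*(-1735)) = 3685503 - 1/(-24 - 3470) = 3685503 - 1/(-3494) = 3685503 - 1*(-1/3494) = 3685503 + 1/3494 = 12877147483/3494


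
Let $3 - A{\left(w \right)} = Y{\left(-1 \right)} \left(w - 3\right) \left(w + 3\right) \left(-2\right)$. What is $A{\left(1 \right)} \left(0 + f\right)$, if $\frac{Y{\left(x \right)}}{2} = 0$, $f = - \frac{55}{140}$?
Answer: $- \frac{33}{28} \approx -1.1786$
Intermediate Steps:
$f = - \frac{11}{28}$ ($f = \left(-55\right) \frac{1}{140} = - \frac{11}{28} \approx -0.39286$)
$Y{\left(x \right)} = 0$ ($Y{\left(x \right)} = 2 \cdot 0 = 0$)
$A{\left(w \right)} = 3$ ($A{\left(w \right)} = 3 - 0 \left(w - 3\right) \left(w + 3\right) \left(-2\right) = 3 - 0 \left(-3 + w\right) \left(3 + w\right) \left(-2\right) = 3 - 0 \left(-2\right) = 3 - 0 = 3 + 0 = 3$)
$A{\left(1 \right)} \left(0 + f\right) = 3 \left(0 - \frac{11}{28}\right) = 3 \left(- \frac{11}{28}\right) = - \frac{33}{28}$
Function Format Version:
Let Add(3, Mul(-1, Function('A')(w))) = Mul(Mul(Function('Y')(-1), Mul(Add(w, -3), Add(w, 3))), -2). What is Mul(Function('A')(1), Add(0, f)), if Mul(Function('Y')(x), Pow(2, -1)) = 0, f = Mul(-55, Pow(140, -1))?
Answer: Rational(-33, 28) ≈ -1.1786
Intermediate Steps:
f = Rational(-11, 28) (f = Mul(-55, Rational(1, 140)) = Rational(-11, 28) ≈ -0.39286)
Function('Y')(x) = 0 (Function('Y')(x) = Mul(2, 0) = 0)
Function('A')(w) = 3 (Function('A')(w) = Add(3, Mul(-1, Mul(Mul(0, Mul(Add(w, -3), Add(w, 3))), -2))) = Add(3, Mul(-1, Mul(Mul(0, Mul(Add(-3, w), Add(3, w))), -2))) = Add(3, Mul(-1, Mul(0, -2))) = Add(3, Mul(-1, 0)) = Add(3, 0) = 3)
Mul(Function('A')(1), Add(0, f)) = Mul(3, Add(0, Rational(-11, 28))) = Mul(3, Rational(-11, 28)) = Rational(-33, 28)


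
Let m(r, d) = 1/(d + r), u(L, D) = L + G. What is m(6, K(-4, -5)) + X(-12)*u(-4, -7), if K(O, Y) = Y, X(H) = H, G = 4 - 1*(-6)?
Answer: -71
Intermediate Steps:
G = 10 (G = 4 + 6 = 10)
u(L, D) = 10 + L (u(L, D) = L + 10 = 10 + L)
m(6, K(-4, -5)) + X(-12)*u(-4, -7) = 1/(-5 + 6) - 12*(10 - 4) = 1/1 - 12*6 = 1 - 72 = -71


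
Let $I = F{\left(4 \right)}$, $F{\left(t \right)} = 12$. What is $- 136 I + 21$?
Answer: $-1611$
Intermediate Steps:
$I = 12$
$- 136 I + 21 = \left(-136\right) 12 + 21 = -1632 + 21 = -1611$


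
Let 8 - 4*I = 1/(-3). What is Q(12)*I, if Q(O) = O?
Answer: 25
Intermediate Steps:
I = 25/12 (I = 2 - 1/4/(-3) = 2 - 1/4*(-1/3) = 2 + 1/12 = 25/12 ≈ 2.0833)
Q(12)*I = 12*(25/12) = 25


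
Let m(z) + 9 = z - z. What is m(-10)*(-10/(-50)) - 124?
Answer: -629/5 ≈ -125.80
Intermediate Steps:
m(z) = -9 (m(z) = -9 + (z - z) = -9 + 0 = -9)
m(-10)*(-10/(-50)) - 124 = -(-90)/(-50) - 124 = -(-90)*(-1)/50 - 124 = -9*⅕ - 124 = -9/5 - 124 = -629/5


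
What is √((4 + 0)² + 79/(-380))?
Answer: √570095/190 ≈ 3.9739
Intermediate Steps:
√((4 + 0)² + 79/(-380)) = √(4² + 79*(-1/380)) = √(16 - 79/380) = √(6001/380) = √570095/190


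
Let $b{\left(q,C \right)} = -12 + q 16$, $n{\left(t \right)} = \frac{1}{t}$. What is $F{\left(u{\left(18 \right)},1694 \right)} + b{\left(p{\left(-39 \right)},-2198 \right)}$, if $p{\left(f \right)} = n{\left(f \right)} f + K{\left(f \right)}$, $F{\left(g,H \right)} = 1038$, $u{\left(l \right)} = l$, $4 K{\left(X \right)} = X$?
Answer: $886$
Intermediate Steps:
$K{\left(X \right)} = \frac{X}{4}$
$p{\left(f \right)} = 1 + \frac{f}{4}$ ($p{\left(f \right)} = \frac{f}{f} + \frac{f}{4} = 1 + \frac{f}{4}$)
$b{\left(q,C \right)} = -12 + 16 q$
$F{\left(u{\left(18 \right)},1694 \right)} + b{\left(p{\left(-39 \right)},-2198 \right)} = 1038 + \left(-12 + 16 \left(1 + \frac{1}{4} \left(-39\right)\right)\right) = 1038 + \left(-12 + 16 \left(1 - \frac{39}{4}\right)\right) = 1038 + \left(-12 + 16 \left(- \frac{35}{4}\right)\right) = 1038 - 152 = 886$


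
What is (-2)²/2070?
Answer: 2/1035 ≈ 0.0019324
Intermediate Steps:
(-2)²/2070 = 4*(1/2070) = 2/1035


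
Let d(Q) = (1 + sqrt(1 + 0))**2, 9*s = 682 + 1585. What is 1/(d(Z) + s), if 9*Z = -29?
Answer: 9/2303 ≈ 0.0039079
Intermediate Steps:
Z = -29/9 (Z = (1/9)*(-29) = -29/9 ≈ -3.2222)
s = 2267/9 (s = (682 + 1585)/9 = (1/9)*2267 = 2267/9 ≈ 251.89)
d(Q) = 4 (d(Q) = (1 + sqrt(1))**2 = (1 + 1)**2 = 2**2 = 4)
1/(d(Z) + s) = 1/(4 + 2267/9) = 1/(2303/9) = 9/2303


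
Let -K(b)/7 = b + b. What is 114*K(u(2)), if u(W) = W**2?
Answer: -6384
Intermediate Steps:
K(b) = -14*b (K(b) = -7*(b + b) = -14*b)
114*K(u(2)) = 114*(-14*2**2) = 114*(-14*4) = 114*(-56) = -6384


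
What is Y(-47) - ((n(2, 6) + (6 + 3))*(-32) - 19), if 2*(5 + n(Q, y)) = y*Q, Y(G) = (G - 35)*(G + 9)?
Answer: 3455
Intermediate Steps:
Y(G) = (-35 + G)*(9 + G)
n(Q, y) = -5 + Q*y/2 (n(Q, y) = -5 + (y*Q)/2 = -5 + (Q*y)/2 = -5 + Q*y/2)
Y(-47) - ((n(2, 6) + (6 + 3))*(-32) - 19) = (-315 + (-47)**2 - 26*(-47)) - (((-5 + (1/2)*2*6) + (6 + 3))*(-32) - 19) = (-315 + 2209 + 1222) - (((-5 + 6) + 9)*(-32) - 19) = 3116 - ((1 + 9)*(-32) - 19) = 3116 - (10*(-32) - 19) = 3116 - (-320 - 19) = 3116 - 1*(-339) = 3116 + 339 = 3455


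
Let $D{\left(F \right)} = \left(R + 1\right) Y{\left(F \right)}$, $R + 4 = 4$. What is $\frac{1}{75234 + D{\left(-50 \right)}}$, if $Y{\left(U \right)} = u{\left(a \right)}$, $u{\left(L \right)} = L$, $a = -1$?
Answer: $\frac{1}{75233} \approx 1.3292 \cdot 10^{-5}$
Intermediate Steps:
$R = 0$ ($R = -4 + 4 = 0$)
$Y{\left(U \right)} = -1$
$D{\left(F \right)} = -1$ ($D{\left(F \right)} = \left(0 + 1\right) \left(-1\right) = 1 \left(-1\right) = -1$)
$\frac{1}{75234 + D{\left(-50 \right)}} = \frac{1}{75234 - 1} = \frac{1}{75233}$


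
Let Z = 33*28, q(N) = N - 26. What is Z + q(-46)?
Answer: 852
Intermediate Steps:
q(N) = -26 + N
Z = 924
Z + q(-46) = 924 + (-26 - 46) = 924 - 72 = 852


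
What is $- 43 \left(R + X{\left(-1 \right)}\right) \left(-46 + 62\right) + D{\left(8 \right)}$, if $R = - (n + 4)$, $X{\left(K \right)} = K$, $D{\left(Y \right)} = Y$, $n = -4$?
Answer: $696$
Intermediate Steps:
$R = 0$ ($R = - (-4 + 4) = \left(-1\right) 0 = 0$)
$- 43 \left(R + X{\left(-1 \right)}\right) \left(-46 + 62\right) + D{\left(8 \right)} = - 43 \left(0 - 1\right) \left(-46 + 62\right) + 8 = - 43 \left(\left(-1\right) 16\right) + 8 = \left(-43\right) \left(-16\right) + 8 = 688 + 8 = 696$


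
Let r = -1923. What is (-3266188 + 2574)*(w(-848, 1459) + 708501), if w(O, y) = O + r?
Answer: -2303230308220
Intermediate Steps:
w(O, y) = -1923 + O (w(O, y) = O - 1923 = -1923 + O)
(-3266188 + 2574)*(w(-848, 1459) + 708501) = (-3266188 + 2574)*((-1923 - 848) + 708501) = -3263614*(-2771 + 708501) = -3263614*705730 = -2303230308220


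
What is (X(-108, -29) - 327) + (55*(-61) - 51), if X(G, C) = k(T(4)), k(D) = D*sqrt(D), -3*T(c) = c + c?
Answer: -3733 - 16*I*sqrt(6)/9 ≈ -3733.0 - 4.3546*I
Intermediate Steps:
T(c) = -2*c/3 (T(c) = -(c + c)/3 = -2*c/3)
k(D) = D**(3/2)
X(G, C) = -16*I*sqrt(6)/9 (X(G, C) = (-2/3*4)**(3/2) = (-8/3)**(3/2) = -16*I*sqrt(6)/9)
(X(-108, -29) - 327) + (55*(-61) - 51) = (-16*I*sqrt(6)/9 - 327) + (55*(-61) - 51) = (-327 - 16*I*sqrt(6)/9) + (-3355 - 51) = (-327 - 16*I*sqrt(6)/9) - 3406 = -3733 - 16*I*sqrt(6)/9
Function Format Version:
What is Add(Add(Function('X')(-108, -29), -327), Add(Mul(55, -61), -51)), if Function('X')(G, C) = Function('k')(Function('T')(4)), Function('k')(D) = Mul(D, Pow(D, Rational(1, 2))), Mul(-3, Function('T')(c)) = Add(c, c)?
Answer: Add(-3733, Mul(Rational(-16, 9), I, Pow(6, Rational(1, 2)))) ≈ Add(-3733.0, Mul(-4.3546, I))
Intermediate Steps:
Function('T')(c) = Mul(Rational(-2, 3), c) (Function('T')(c) = Mul(Rational(-1, 3), Add(c, c)) = Mul(Rational(-1, 3), Mul(2, c)) = Mul(Rational(-2, 3), c))
Function('k')(D) = Pow(D, Rational(3, 2))
Function('X')(G, C) = Mul(Rational(-16, 9), I, Pow(6, Rational(1, 2))) (Function('X')(G, C) = Pow(Mul(Rational(-2, 3), 4), Rational(3, 2)) = Pow(Rational(-8, 3), Rational(3, 2)) = Mul(Rational(-16, 9), I, Pow(6, Rational(1, 2))))
Add(Add(Function('X')(-108, -29), -327), Add(Mul(55, -61), -51)) = Add(Add(Mul(Rational(-16, 9), I, Pow(6, Rational(1, 2))), -327), Add(Mul(55, -61), -51)) = Add(Add(-327, Mul(Rational(-16, 9), I, Pow(6, Rational(1, 2)))), Add(-3355, -51)) = Add(Add(-327, Mul(Rational(-16, 9), I, Pow(6, Rational(1, 2)))), -3406) = Add(-3733, Mul(Rational(-16, 9), I, Pow(6, Rational(1, 2))))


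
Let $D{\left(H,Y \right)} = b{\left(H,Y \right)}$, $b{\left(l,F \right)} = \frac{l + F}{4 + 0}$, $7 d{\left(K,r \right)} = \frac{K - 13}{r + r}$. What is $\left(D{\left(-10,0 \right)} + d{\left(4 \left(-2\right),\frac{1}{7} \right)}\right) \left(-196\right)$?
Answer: $2548$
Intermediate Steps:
$d{\left(K,r \right)} = \frac{-13 + K}{14 r}$ ($d{\left(K,r \right)} = \frac{\left(K - 13\right) \frac{1}{r + r}}{7} = \frac{\left(-13 + K\right) \frac{1}{2 r}}{7} = \frac{\frac{1}{2} \frac{1}{r} \left(-13 + K\right)}{7} = \frac{-13 + K}{14 r}$)
$b{\left(l,F \right)} = \frac{F}{4} + \frac{l}{4}$ ($b{\left(l,F \right)} = \frac{F + l}{4} = \left(F + l\right) \frac{1}{4} = \frac{F}{4} + \frac{l}{4}$)
$D{\left(H,Y \right)} = \frac{H}{4} + \frac{Y}{4}$ ($D{\left(H,Y \right)} = \frac{Y}{4} + \frac{H}{4} = \frac{H}{4} + \frac{Y}{4}$)
$\left(D{\left(-10,0 \right)} + d{\left(4 \left(-2\right),\frac{1}{7} \right)}\right) \left(-196\right) = \left(\left(\frac{1}{4} \left(-10\right) + \frac{1}{4} \cdot 0\right) + \frac{-13 + 4 \left(-2\right)}{14 \cdot \frac{1}{7}}\right) \left(-196\right) = \left(\left(- \frac{5}{2} + 0\right) + \frac{\frac{1}{\frac{1}{7}} \left(-13 - 8\right)}{14}\right) \left(-196\right) = \left(- \frac{5}{2} + \frac{1}{14} \cdot 7 \left(-21\right)\right) \left(-196\right) = \left(- \frac{5}{2} - \frac{21}{2}\right) \left(-196\right) = \left(-13\right) \left(-196\right) = 2548$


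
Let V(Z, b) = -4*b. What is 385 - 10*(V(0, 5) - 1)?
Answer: 595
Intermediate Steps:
385 - 10*(V(0, 5) - 1) = 385 - 10*(-4*5 - 1) = 385 - 10*(-20 - 1) = 385 - 10*(-21) = 385 + 210 = 595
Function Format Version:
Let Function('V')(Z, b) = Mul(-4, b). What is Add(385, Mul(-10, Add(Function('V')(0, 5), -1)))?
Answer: 595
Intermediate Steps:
Add(385, Mul(-10, Add(Function('V')(0, 5), -1))) = Add(385, Mul(-10, Add(Mul(-4, 5), -1))) = Add(385, Mul(-10, Add(-20, -1))) = Add(385, Mul(-10, -21)) = Add(385, 210) = 595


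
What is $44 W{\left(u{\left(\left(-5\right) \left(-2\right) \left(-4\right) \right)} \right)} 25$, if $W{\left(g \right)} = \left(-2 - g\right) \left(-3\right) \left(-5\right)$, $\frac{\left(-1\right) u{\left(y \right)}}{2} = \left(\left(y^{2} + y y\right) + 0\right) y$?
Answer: $-4224033000$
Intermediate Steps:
$u{\left(y \right)} = - 4 y^{3}$ ($u{\left(y \right)} = - 2 \left(\left(y^{2} + y y\right) + 0\right) y = - 2 \left(\left(y^{2} + y^{2}\right) + 0\right) y = - 2 \left(2 y^{2} + 0\right) y = - 2 \cdot 2 y^{2} y = - 2 \cdot 2 y^{3} = - 4 y^{3}$)
$W{\left(g \right)} = -30 - 15 g$ ($W{\left(g \right)} = \left(6 + 3 g\right) \left(-5\right) = -30 - 15 g$)
$44 W{\left(u{\left(\left(-5\right) \left(-2\right) \left(-4\right) \right)} \right)} 25 = 44 \left(-30 - 15 \left(- 4 \left(\left(-5\right) \left(-2\right) \left(-4\right)\right)^{3}\right)\right) 25 = 44 \left(-30 - 15 \left(- 4 \left(10 \left(-4\right)\right)^{3}\right)\right) 25 = 44 \left(-30 - 15 \left(- 4 \left(-40\right)^{3}\right)\right) 25 = 44 \left(-30 - 15 \left(\left(-4\right) \left(-64000\right)\right)\right) 25 = 44 \left(-30 - 3840000\right) 25 = 44 \left(-3840030\right) 25 = \left(-168961320\right) 25 = -4224033000$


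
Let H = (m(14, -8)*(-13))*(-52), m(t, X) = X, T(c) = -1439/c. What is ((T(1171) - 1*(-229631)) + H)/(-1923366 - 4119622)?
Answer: -131281847/3538169474 ≈ -0.037104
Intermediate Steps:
H = -5408 (H = -8*(-13)*(-52) = 104*(-52) = -5408)
((T(1171) - 1*(-229631)) + H)/(-1923366 - 4119622) = ((-1439/1171 - 1*(-229631)) - 5408)/(-1923366 - 4119622) = ((-1439*1/1171 + 229631) - 5408)/(-6042988) = ((-1439/1171 + 229631) - 5408)*(-1/6042988) = (268896462/1171 - 5408)*(-1/6042988) = (262563694/1171)*(-1/6042988) = -131281847/3538169474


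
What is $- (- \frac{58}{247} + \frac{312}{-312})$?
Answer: $\frac{305}{247} \approx 1.2348$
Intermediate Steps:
$- (- \frac{58}{247} + \frac{312}{-312}) = - (\left(-58\right) \frac{1}{247} + 312 \left(- \frac{1}{312}\right)) = - (- \frac{58}{247} - 1) = \left(-1\right) \left(- \frac{305}{247}\right) = \frac{305}{247}$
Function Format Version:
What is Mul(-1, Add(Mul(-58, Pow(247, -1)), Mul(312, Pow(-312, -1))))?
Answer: Rational(305, 247) ≈ 1.2348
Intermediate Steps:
Mul(-1, Add(Mul(-58, Pow(247, -1)), Mul(312, Pow(-312, -1)))) = Mul(-1, Add(Mul(-58, Rational(1, 247)), Mul(312, Rational(-1, 312)))) = Mul(-1, Add(Rational(-58, 247), -1)) = Mul(-1, Rational(-305, 247)) = Rational(305, 247)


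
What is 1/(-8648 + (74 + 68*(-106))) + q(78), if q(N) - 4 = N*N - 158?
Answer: 93587259/15782 ≈ 5930.0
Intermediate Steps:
q(N) = -154 + N² (q(N) = 4 + (N*N - 158) = 4 + (N² - 158) = 4 + (-158 + N²) = -154 + N²)
1/(-8648 + (74 + 68*(-106))) + q(78) = 1/(-8648 + (74 + 68*(-106))) + (-154 + 78²) = 1/(-8648 + (74 - 7208)) + (-154 + 6084) = 1/(-8648 - 7134) + 5930 = 1/(-15782) + 5930 = -1/15782 + 5930 = 93587259/15782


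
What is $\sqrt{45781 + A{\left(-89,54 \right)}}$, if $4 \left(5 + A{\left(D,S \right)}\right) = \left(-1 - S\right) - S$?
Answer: $\frac{\sqrt{182995}}{2} \approx 213.89$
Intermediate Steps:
$A{\left(D,S \right)} = - \frac{21}{4} - \frac{S}{2}$ ($A{\left(D,S \right)} = -5 + \frac{\left(-1 - S\right) - S}{4} = -5 + \frac{-1 - 2 S}{4} = -5 - \left(\frac{1}{4} + \frac{S}{2}\right) = - \frac{21}{4} - \frac{S}{2}$)
$\sqrt{45781 + A{\left(-89,54 \right)}} = \sqrt{45781 - \frac{129}{4}} = \sqrt{\frac{182995}{4}} = \frac{\sqrt{182995}}{2}$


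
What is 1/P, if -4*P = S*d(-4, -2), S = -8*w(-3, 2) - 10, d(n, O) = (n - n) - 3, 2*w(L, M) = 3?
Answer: -2/33 ≈ -0.060606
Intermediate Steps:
w(L, M) = 3/2 (w(L, M) = (½)*3 = 3/2)
d(n, O) = -3 (d(n, O) = 0 - 3 = -3)
S = -22 (S = -8*3/2 - 10 = -12 - 10 = -22)
P = -33/2 (P = -(-11)*(-3)/2 = -¼*66 = -33/2 ≈ -16.500)
1/P = 1/(-33/2) = -2/33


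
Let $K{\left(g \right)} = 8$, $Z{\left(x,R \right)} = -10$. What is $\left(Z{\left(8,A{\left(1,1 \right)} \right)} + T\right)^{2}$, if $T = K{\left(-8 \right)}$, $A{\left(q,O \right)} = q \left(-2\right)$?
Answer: $4$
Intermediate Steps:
$A{\left(q,O \right)} = - 2 q$
$T = 8$
$\left(Z{\left(8,A{\left(1,1 \right)} \right)} + T\right)^{2} = \left(-10 + 8\right)^{2} = \left(-2\right)^{2} = 4$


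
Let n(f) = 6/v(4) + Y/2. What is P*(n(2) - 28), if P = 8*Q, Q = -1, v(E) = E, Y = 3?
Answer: 200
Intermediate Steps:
n(f) = 3 (n(f) = 6/4 + 3/2 = 6*(1/4) + 3*(1/2) = 3/2 + 3/2 = 3)
P = -8 (P = 8*(-1) = -8)
P*(n(2) - 28) = -8*(3 - 28) = -8*(-25) = 200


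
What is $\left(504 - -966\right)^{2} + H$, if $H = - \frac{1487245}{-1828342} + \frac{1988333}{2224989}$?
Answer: $\frac{4160263318412207}{1925244126} \approx 2.1609 \cdot 10^{6}$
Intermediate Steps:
$H = \frac{3286538807}{1925244126}$ ($H = \left(-1487245\right) \left(- \frac{1}{1828342}\right) + 1988333 \cdot \frac{1}{2224989} = \frac{1487245}{1828342} + \frac{941}{1053} = \frac{3286538807}{1925244126} \approx 1.7071$)
$\left(504 - -966\right)^{2} + H = \left(504 - -966\right)^{2} + \frac{3286538807}{1925244126} = \left(504 + 966\right)^{2} + \frac{3286538807}{1925244126} = 1470^{2} + \frac{3286538807}{1925244126} = 2160900 + \frac{3286538807}{1925244126} = \frac{4160263318412207}{1925244126}$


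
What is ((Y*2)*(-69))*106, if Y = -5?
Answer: 73140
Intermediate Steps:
((Y*2)*(-69))*106 = (-5*2*(-69))*106 = -10*(-69)*106 = 690*106 = 73140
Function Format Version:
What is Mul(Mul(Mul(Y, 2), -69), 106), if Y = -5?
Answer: 73140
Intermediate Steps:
Mul(Mul(Mul(Y, 2), -69), 106) = Mul(Mul(Mul(-5, 2), -69), 106) = Mul(Mul(-10, -69), 106) = Mul(690, 106) = 73140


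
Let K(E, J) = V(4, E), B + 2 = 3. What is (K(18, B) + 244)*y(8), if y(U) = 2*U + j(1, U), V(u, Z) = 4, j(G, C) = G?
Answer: 4216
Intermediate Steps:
B = 1 (B = -2 + 3 = 1)
K(E, J) = 4
y(U) = 1 + 2*U (y(U) = 2*U + 1 = 1 + 2*U)
(K(18, B) + 244)*y(8) = (4 + 244)*(1 + 2*8) = 248*(1 + 16) = 248*17 = 4216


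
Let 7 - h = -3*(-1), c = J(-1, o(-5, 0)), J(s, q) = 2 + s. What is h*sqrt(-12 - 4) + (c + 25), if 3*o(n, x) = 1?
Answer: 26 + 16*I ≈ 26.0 + 16.0*I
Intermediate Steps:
o(n, x) = 1/3 (o(n, x) = (1/3)*1 = 1/3)
c = 1 (c = 2 - 1 = 1)
h = 4 (h = 7 - (-3)*(-1) = 7 - 1*3 = 7 - 3 = 4)
h*sqrt(-12 - 4) + (c + 25) = 4*sqrt(-12 - 4) + (1 + 25) = 4*sqrt(-16) + 26 = 4*(4*I) + 26 = 16*I + 26 = 26 + 16*I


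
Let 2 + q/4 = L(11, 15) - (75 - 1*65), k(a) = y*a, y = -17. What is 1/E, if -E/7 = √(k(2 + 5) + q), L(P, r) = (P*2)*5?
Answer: -√273/1911 ≈ -0.0086461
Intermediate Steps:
k(a) = -17*a
L(P, r) = 10*P (L(P, r) = (2*P)*5 = 10*P)
q = 392 (q = -8 + 4*(10*11 - (75 - 1*65)) = -8 + 4*(110 - (75 - 65)) = -8 + 4*(110 - 1*10) = -8 + 4*(110 - 10) = -8 + 4*100 = -8 + 400 = 392)
E = -7*√273 (E = -7*√(-17*(2 + 5) + 392) = -7*√(-17*7 + 392) = -7*√(-119 + 392) = -7*√273 ≈ -115.66)
1/E = 1/(-7*√273) = -√273/1911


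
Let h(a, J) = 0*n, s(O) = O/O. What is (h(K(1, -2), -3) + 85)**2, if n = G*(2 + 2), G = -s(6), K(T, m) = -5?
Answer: 7225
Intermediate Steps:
s(O) = 1
G = -1 (G = -1*1 = -1)
n = -4 (n = -(2 + 2) = -1*4 = -4)
h(a, J) = 0 (h(a, J) = 0*(-4) = 0)
(h(K(1, -2), -3) + 85)**2 = (0 + 85)**2 = 85**2 = 7225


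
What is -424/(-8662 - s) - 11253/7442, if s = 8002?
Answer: -23045573/15501686 ≈ -1.4866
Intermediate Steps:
-424/(-8662 - s) - 11253/7442 = -424/(-8662 - 1*8002) - 11253/7442 = -424/(-8662 - 8002) - 11253*1/7442 = -424/(-16664) - 11253/7442 = -424*(-1/16664) - 11253/7442 = 53/2083 - 11253/7442 = -23045573/15501686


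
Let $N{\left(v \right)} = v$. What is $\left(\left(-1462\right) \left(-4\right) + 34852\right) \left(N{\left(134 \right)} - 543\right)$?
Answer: $-16646300$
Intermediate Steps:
$\left(\left(-1462\right) \left(-4\right) + 34852\right) \left(N{\left(134 \right)} - 543\right) = \left(\left(-1462\right) \left(-4\right) + 34852\right) \left(134 - 543\right) = \left(5848 + 34852\right) \left(-409\right) = 40700 \left(-409\right) = -16646300$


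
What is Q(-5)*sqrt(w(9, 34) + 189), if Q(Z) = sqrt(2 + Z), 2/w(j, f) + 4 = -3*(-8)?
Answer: I*sqrt(56730)/10 ≈ 23.818*I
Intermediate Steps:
w(j, f) = 1/10 (w(j, f) = 2/(-4 - 3*(-8)) = 2/(-4 + 24) = 2/20 = 2*(1/20) = 1/10)
Q(-5)*sqrt(w(9, 34) + 189) = sqrt(2 - 5)*sqrt(1/10 + 189) = sqrt(-3)*sqrt(1891/10) = (I*sqrt(3))*(sqrt(18910)/10) = I*sqrt(56730)/10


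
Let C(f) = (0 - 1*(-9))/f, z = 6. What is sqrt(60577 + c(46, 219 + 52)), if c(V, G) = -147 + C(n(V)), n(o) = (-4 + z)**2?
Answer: sqrt(241729)/2 ≈ 245.83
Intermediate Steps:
n(o) = 4 (n(o) = (-4 + 6)**2 = 2**2 = 4)
C(f) = 9/f (C(f) = (0 + 9)/f = 9/f)
c(V, G) = -579/4 (c(V, G) = -147 + 9/4 = -579/4)
sqrt(60577 + c(46, 219 + 52)) = sqrt(60577 - 579/4) = sqrt(241729/4) = sqrt(241729)/2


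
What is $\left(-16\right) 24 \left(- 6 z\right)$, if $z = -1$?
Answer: $-2304$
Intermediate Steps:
$\left(-16\right) 24 \left(- 6 z\right) = \left(-16\right) 24 \left(\left(-6\right) \left(-1\right)\right) = \left(-384\right) 6 = -2304$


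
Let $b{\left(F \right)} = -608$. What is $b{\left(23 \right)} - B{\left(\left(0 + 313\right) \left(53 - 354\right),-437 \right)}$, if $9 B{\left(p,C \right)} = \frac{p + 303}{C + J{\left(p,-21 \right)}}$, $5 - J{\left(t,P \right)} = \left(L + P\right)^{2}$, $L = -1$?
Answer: $- \frac{2553131}{4122} \approx -619.39$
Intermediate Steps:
$J{\left(t,P \right)} = 5 - \left(-1 + P\right)^{2}$
$B{\left(p,C \right)} = \frac{303 + p}{9 \left(-479 + C\right)}$ ($B{\left(p,C \right)} = \frac{\left(p + 303\right) \frac{1}{C + \left(5 - \left(-1 - 21\right)^{2}\right)}}{9} = \frac{\left(303 + p\right) \frac{1}{C + \left(5 - \left(-22\right)^{2}\right)}}{9} = \frac{\left(303 + p\right) \frac{1}{C + \left(5 - 484\right)}}{9} = \frac{\left(303 + p\right) \frac{1}{C - 479}}{9} = \frac{\left(303 + p\right) \frac{1}{-479 + C}}{9} = \frac{\frac{1}{-479 + C} \left(303 + p\right)}{9} = \frac{303 + p}{9 \left(-479 + C\right)}$)
$b{\left(23 \right)} - B{\left(\left(0 + 313\right) \left(53 - 354\right),-437 \right)} = -608 - \frac{303 + \left(0 + 313\right) \left(53 - 354\right)}{9 \left(-479 - 437\right)} = -608 - \frac{303 + 313 \left(-301\right)}{9 \left(-916\right)} = -608 - \frac{1}{9} \left(- \frac{1}{916}\right) \left(303 - 94213\right) = -608 - \frac{1}{9} \left(- \frac{1}{916}\right) \left(-93910\right) = -608 - \frac{46955}{4122} = - \frac{2553131}{4122}$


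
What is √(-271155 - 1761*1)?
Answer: 114*I*√21 ≈ 522.41*I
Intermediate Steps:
√(-271155 - 1761*1) = √(-271155 - 1761) = √(-272916) = 114*I*√21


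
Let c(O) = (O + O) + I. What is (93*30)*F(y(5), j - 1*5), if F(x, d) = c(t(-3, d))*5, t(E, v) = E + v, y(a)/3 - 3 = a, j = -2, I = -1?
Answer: -292950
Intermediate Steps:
y(a) = 9 + 3*a
c(O) = -1 + 2*O (c(O) = (O + O) - 1 = 2*O - 1 = -1 + 2*O)
F(x, d) = -35 + 10*d (F(x, d) = (-1 + 2*(-3 + d))*5 = (-1 + (-6 + 2*d))*5 = (-7 + 2*d)*5 = -35 + 10*d)
(93*30)*F(y(5), j - 1*5) = (93*30)*(-35 + 10*(-2 - 1*5)) = 2790*(-35 + 10*(-2 - 5)) = 2790*(-35 + 10*(-7)) = 2790*(-35 - 70) = 2790*(-105) = -292950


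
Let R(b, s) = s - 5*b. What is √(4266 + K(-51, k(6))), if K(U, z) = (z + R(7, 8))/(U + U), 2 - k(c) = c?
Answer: √44386626/102 ≈ 65.317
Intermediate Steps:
k(c) = 2 - c
K(U, z) = (-27 + z)/(2*U) (K(U, z) = (z + (8 - 5*7))/(U + U) = (z + (8 - 35))/((2*U)) = (z - 27)*(1/(2*U)) = (-27 + z)*(1/(2*U)) = (-27 + z)/(2*U))
√(4266 + K(-51, k(6))) = √(4266 + (½)*(-27 + (2 - 1*6))/(-51)) = √(4266 + (½)*(-1/51)*(-27 + (2 - 6))) = √(4266 + (½)*(-1/51)*(-27 - 4)) = √(4266 + (½)*(-1/51)*(-31)) = √(4266 + 31/102) = √(435163/102) = √44386626/102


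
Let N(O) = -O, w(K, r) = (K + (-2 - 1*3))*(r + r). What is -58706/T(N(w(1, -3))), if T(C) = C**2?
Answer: -29353/288 ≈ -101.92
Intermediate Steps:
w(K, r) = 2*r*(-5 + K) (w(K, r) = (K + (-2 - 3))*(2*r) = (K - 5)*(2*r) = (-5 + K)*(2*r) = 2*r*(-5 + K))
-58706/T(N(w(1, -3))) = -58706*1/(36*(-5 + 1)**2) = -58706/((-2*(-3)*(-4))**2) = -58706/((-1*24)**2) = -58706/((-24)**2) = -58706/576 = -58706*1/576 = -29353/288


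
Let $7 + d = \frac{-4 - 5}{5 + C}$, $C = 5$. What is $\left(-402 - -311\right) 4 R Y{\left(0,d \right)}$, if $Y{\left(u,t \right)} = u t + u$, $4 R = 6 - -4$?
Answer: $0$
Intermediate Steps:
$d = - \frac{79}{10}$ ($d = -7 + \frac{-4 - 5}{5 + 5} = -7 - \frac{9}{10} = - \frac{79}{10} \approx -7.9$)
$R = \frac{5}{2}$ ($R = \frac{6 - -4}{4} = \frac{6 + 4}{4} = \frac{1}{4} \cdot 10 = \frac{5}{2} \approx 2.5$)
$Y{\left(u,t \right)} = u + t u$ ($Y{\left(u,t \right)} = t u + u = u + t u$)
$\left(-402 - -311\right) 4 R Y{\left(0,d \right)} = \left(-402 - -311\right) 4 \cdot \frac{5}{2} \cdot 0 \left(1 - \frac{79}{10}\right) = \left(-402 + 311\right) 10 \cdot 0 \left(- \frac{69}{10}\right) = - 91 \cdot 10 \cdot 0 = \left(-91\right) 0 = 0$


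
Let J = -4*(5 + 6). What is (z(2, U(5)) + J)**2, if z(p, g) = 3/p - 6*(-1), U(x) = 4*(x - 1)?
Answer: 5329/4 ≈ 1332.3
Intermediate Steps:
U(x) = -4 + 4*x (U(x) = 4*(-1 + x) = -4 + 4*x)
z(p, g) = 6 + 3/p (z(p, g) = 3/p - 1*(-6) = 3/p + 6 = 6 + 3/p)
J = -44 (J = -4*11 = -44)
(z(2, U(5)) + J)**2 = ((6 + 3/2) - 44)**2 = (15/2 - 44)**2 = (-73/2)**2 = 5329/4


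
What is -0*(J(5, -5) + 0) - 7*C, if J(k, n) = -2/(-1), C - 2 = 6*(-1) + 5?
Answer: -7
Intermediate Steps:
C = 1 (C = 2 + (6*(-1) + 5) = 2 + (-6 + 5) = 2 - 1 = 1)
J(k, n) = 2 (J(k, n) = -2*(-1) = 2)
-0*(J(5, -5) + 0) - 7*C = -0*(2 + 0) - 7*1 = -0*2 - 7 = -4*0 - 7 = 0 - 7 = -7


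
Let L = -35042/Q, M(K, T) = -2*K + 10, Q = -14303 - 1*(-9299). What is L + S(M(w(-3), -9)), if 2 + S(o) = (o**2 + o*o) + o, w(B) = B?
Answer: 1333573/2502 ≈ 533.00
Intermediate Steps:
Q = -5004 (Q = -14303 + 9299 = -5004)
M(K, T) = 10 - 2*K
L = 17521/2502 (L = -35042/(-5004) = -35042*(-1/5004) = 17521/2502 ≈ 7.0028)
S(o) = -2 + o + 2*o**2 (S(o) = -2 + ((o**2 + o*o) + o) = -2 + ((o**2 + o**2) + o) = -2 + (2*o**2 + o) = -2 + (o + 2*o**2) = -2 + o + 2*o**2)
L + S(M(w(-3), -9)) = 17521/2502 + (-2 + (10 - 2*(-3)) + 2*(10 - 2*(-3))**2) = 17521/2502 + (-2 + (10 + 6) + 2*(10 + 6)**2) = 17521/2502 + (-2 + 16 + 2*16**2) = 17521/2502 + (-2 + 16 + 2*256) = 17521/2502 + (-2 + 16 + 512) = 17521/2502 + 526 = 1333573/2502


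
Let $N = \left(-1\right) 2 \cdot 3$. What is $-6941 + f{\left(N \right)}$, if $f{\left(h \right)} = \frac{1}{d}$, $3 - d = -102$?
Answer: $- \frac{728804}{105} \approx -6941.0$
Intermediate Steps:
$d = 105$ ($d = 3 - -102 = 3 + 102 = 105$)
$N = -6$ ($N = \left(-2\right) 3 = -6$)
$f{\left(h \right)} = \frac{1}{105}$
$-6941 + f{\left(N \right)} = -6941 + \frac{1}{105} = - \frac{728804}{105}$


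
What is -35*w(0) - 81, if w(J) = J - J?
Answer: -81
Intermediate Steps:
w(J) = 0
-35*w(0) - 81 = -35*0 - 81 = 0 - 81 = -81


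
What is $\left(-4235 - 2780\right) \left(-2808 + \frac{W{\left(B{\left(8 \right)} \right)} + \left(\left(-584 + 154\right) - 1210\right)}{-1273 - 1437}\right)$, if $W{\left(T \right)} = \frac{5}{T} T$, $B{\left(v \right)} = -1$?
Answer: $\frac{10674087135}{542} \approx 1.9694 \cdot 10^{7}$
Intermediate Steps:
$W{\left(T \right)} = 5$
$\left(-4235 - 2780\right) \left(-2808 + \frac{W{\left(B{\left(8 \right)} \right)} + \left(\left(-584 + 154\right) - 1210\right)}{-1273 - 1437}\right) = \left(-4235 - 2780\right) \left(-2808 + \frac{5 + \left(\left(-584 + 154\right) - 1210\right)}{-1273 - 1437}\right) = - 7015 \left(-2808 + \frac{5 - 1640}{-2710}\right) = - 7015 \left(-2808 + \left(5 - 1640\right) \left(- \frac{1}{2710}\right)\right) = - 7015 \left(-2808 - - \frac{327}{542}\right) = - 7015 \left(-2808 + \frac{327}{542}\right) = \left(-7015\right) \left(- \frac{1521609}{542}\right) = \frac{10674087135}{542}$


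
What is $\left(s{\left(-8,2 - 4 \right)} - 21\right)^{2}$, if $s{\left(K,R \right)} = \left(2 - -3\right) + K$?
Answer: $576$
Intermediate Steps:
$s{\left(K,R \right)} = 5 + K$ ($s{\left(K,R \right)} = \left(2 + 3\right) + K = 5 + K$)
$\left(s{\left(-8,2 - 4 \right)} - 21\right)^{2} = \left(\left(5 - 8\right) - 21\right)^{2} = \left(-3 - 21\right)^{2} = \left(-24\right)^{2} = 576$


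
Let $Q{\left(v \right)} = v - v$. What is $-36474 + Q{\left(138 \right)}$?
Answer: $-36474$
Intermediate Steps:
$Q{\left(v \right)} = 0$
$-36474 + Q{\left(138 \right)} = -36474 + 0 = -36474$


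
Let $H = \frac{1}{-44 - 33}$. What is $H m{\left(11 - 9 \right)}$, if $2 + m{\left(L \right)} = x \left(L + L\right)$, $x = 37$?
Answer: $- \frac{146}{77} \approx -1.8961$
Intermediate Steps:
$H = - \frac{1}{77}$ ($H = \frac{1}{-77} = - \frac{1}{77} \approx -0.012987$)
$m{\left(L \right)} = -2 + 74 L$ ($m{\left(L \right)} = -2 + 37 \left(L + L\right) = -2 + 37 \cdot 2 L = -2 + 74 L$)
$H m{\left(11 - 9 \right)} = - \frac{-2 + 74 \left(11 - 9\right)}{77} = - \frac{-2 + 74 \cdot 2}{77} = - \frac{-2 + 148}{77} = \left(- \frac{1}{77}\right) 146 = - \frac{146}{77}$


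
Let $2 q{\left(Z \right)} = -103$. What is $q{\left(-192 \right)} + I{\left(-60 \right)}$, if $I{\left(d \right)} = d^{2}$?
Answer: $\frac{7097}{2} \approx 3548.5$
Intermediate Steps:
$q{\left(Z \right)} = - \frac{103}{2}$ ($q{\left(Z \right)} = \frac{1}{2} \left(-103\right) = - \frac{103}{2}$)
$q{\left(-192 \right)} + I{\left(-60 \right)} = - \frac{103}{2} + \left(-60\right)^{2} = - \frac{103}{2} + 3600 = \frac{7097}{2}$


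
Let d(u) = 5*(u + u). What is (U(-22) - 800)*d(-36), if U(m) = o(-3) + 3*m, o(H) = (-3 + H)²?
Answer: 298800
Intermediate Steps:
d(u) = 10*u (d(u) = 5*(2*u) = 10*u)
U(m) = 36 + 3*m (U(m) = (-3 - 3)² + 3*m = (-6)² + 3*m = 36 + 3*m)
(U(-22) - 800)*d(-36) = ((36 + 3*(-22)) - 800)*(10*(-36)) = ((36 - 66) - 800)*(-360) = (-30 - 800)*(-360) = -830*(-360) = 298800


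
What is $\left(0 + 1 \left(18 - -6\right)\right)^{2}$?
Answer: $576$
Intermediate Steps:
$\left(0 + 1 \left(18 - -6\right)\right)^{2} = \left(0 + 1 \left(18 + 6\right)\right)^{2} = \left(0 + 1 \cdot 24\right)^{2} = \left(0 + 24\right)^{2} = 24^{2} = 576$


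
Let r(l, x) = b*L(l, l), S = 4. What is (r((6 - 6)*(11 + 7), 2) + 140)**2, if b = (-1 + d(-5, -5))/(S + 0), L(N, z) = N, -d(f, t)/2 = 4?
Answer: 19600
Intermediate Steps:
d(f, t) = -8 (d(f, t) = -2*4 = -8)
b = -9/4 (b = (-1 - 8)/(4 + 0) = -9/4 ≈ -2.2500)
r(l, x) = -9*l/4
(r((6 - 6)*(11 + 7), 2) + 140)**2 = (-9*(6 - 6)*(11 + 7)/4 + 140)**2 = (-0*18 + 140)**2 = (-9/4*0 + 140)**2 = (0 + 140)**2 = 140**2 = 19600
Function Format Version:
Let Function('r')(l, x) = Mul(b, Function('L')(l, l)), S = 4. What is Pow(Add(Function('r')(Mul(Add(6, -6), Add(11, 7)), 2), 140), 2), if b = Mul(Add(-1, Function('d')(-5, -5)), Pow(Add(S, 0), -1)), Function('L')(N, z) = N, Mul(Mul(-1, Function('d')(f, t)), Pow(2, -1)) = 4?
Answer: 19600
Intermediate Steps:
Function('d')(f, t) = -8 (Function('d')(f, t) = Mul(-2, 4) = -8)
b = Rational(-9, 4) (b = Mul(Add(-1, -8), Pow(Add(4, 0), -1)) = Mul(-9, Pow(4, -1)) = Mul(-9, Rational(1, 4)) = Rational(-9, 4) ≈ -2.2500)
Function('r')(l, x) = Mul(Rational(-9, 4), l)
Pow(Add(Function('r')(Mul(Add(6, -6), Add(11, 7)), 2), 140), 2) = Pow(Add(Mul(Rational(-9, 4), Mul(Add(6, -6), Add(11, 7))), 140), 2) = Pow(Add(Mul(Rational(-9, 4), Mul(0, 18)), 140), 2) = Pow(Add(Mul(Rational(-9, 4), 0), 140), 2) = Pow(Add(0, 140), 2) = Pow(140, 2) = 19600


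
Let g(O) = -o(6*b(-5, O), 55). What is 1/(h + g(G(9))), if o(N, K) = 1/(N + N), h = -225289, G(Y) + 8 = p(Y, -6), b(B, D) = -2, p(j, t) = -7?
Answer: -24/5406935 ≈ -4.4387e-6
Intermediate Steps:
G(Y) = -15 (G(Y) = -8 - 7 = -15)
o(N, K) = 1/(2*N)
g(O) = 1/24 (g(O) = -1/(2*(6*(-2))) = -1/(2*(-12)) = -(-1)/(2*12) = -1*(-1/24) = 1/24)
1/(h + g(G(9))) = 1/(-225289 + 1/24) = 1/(-5406935/24) = -24/5406935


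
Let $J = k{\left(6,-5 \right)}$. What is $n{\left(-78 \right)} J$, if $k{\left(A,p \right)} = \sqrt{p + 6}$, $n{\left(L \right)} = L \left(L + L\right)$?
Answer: $12168$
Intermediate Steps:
$n{\left(L \right)} = 2 L^{2}$ ($n{\left(L \right)} = L 2 L = 2 L^{2}$)
$k{\left(A,p \right)} = \sqrt{6 + p}$
$J = 1$ ($J = \sqrt{6 - 5} = \sqrt{1} = 1$)
$n{\left(-78 \right)} J = 2 \left(-78\right)^{2} \cdot 1 = 2 \cdot 6084 \cdot 1 = 12168 \cdot 1 = 12168$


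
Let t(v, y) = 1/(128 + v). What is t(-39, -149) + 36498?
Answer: 3248323/89 ≈ 36498.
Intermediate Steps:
t(-39, -149) + 36498 = 1/(128 - 39) + 36498 = 1/89 + 36498 = 3248323/89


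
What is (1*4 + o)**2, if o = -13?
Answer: 81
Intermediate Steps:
(1*4 + o)**2 = (1*4 - 13)**2 = (4 - 13)**2 = (-9)**2 = 81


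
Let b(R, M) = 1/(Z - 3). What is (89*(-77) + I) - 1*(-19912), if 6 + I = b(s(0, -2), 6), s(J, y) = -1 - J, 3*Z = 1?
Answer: 104421/8 ≈ 13053.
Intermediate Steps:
Z = 1/3 (Z = (1/3)*1 = 1/3 ≈ 0.33333)
b(R, M) = -3/8 (b(R, M) = 1/(1/3 - 3) = 1/(-8/3) = -3/8)
I = -51/8 (I = -6 - 3/8 = -51/8 ≈ -6.3750)
(89*(-77) + I) - 1*(-19912) = (89*(-77) - 51/8) - 1*(-19912) = (-6853 - 51/8) + 19912 = -54875/8 + 19912 = 104421/8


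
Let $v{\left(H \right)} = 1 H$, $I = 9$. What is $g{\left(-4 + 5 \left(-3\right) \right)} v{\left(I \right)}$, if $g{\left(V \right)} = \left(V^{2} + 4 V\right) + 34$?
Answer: $2871$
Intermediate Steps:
$g{\left(V \right)} = 34 + V^{2} + 4 V$
$v{\left(H \right)} = H$
$g{\left(-4 + 5 \left(-3\right) \right)} v{\left(I \right)} = \left(34 + \left(-4 + 5 \left(-3\right)\right)^{2} + 4 \left(-4 + 5 \left(-3\right)\right)\right) 9 = \left(34 + \left(-4 - 15\right)^{2} + 4 \left(-4 - 15\right)\right) 9 = \left(34 + \left(-19\right)^{2} + 4 \left(-19\right)\right) 9 = \left(34 + 361 - 76\right) 9 = 319 \cdot 9 = 2871$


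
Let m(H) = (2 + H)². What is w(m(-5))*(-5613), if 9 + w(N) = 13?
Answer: -22452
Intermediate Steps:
w(N) = 4 (w(N) = -9 + 13 = 4)
w(m(-5))*(-5613) = 4*(-5613) = -22452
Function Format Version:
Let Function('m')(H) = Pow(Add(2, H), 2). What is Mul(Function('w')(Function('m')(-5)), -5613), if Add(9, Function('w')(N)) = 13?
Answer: -22452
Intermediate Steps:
Function('w')(N) = 4 (Function('w')(N) = Add(-9, 13) = 4)
Mul(Function('w')(Function('m')(-5)), -5613) = Mul(4, -5613) = -22452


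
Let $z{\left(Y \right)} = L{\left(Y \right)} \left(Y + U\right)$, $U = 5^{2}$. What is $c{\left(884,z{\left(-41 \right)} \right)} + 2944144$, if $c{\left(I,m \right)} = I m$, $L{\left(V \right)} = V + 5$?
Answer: $3453328$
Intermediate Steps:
$U = 25$
$L{\left(V \right)} = 5 + V$
$z{\left(Y \right)} = \left(5 + Y\right) \left(25 + Y\right)$ ($z{\left(Y \right)} = \left(5 + Y\right) \left(Y + 25\right) = \left(5 + Y\right) \left(25 + Y\right)$)
$c{\left(884,z{\left(-41 \right)} \right)} + 2944144 = 884 \left(5 - 41\right) \left(25 - 41\right) + 2944144 = 884 \left(\left(-36\right) \left(-16\right)\right) + 2944144 = 884 \cdot 576 + 2944144 = 509184 + 2944144 = 3453328$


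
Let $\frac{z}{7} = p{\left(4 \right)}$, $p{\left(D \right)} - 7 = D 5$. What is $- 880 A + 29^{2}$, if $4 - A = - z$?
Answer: $-168999$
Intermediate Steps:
$p{\left(D \right)} = 7 + 5 D$ ($p{\left(D \right)} = 7 + D 5 = 7 + 5 D$)
$z = 189$ ($z = 7 \left(7 + 5 \cdot 4\right) = 7 \left(7 + 20\right) = 7 \cdot 27 = 189$)
$A = 193$ ($A = 4 - \left(-1\right) 189 = 4 - -189 = 4 + 189 = 193$)
$- 880 A + 29^{2} = \left(-880\right) 193 + 29^{2} = -169840 + 841 = -168999$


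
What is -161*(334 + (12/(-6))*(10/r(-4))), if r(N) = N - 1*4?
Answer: -108353/2 ≈ -54177.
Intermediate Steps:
r(N) = -4 + N (r(N) = N - 4 = -4 + N)
-161*(334 + (12/(-6))*(10/r(-4))) = -161*(334 + (12/(-6))*(10/(-4 - 4))) = -161*(334 + (12*(-⅙))*(10/(-8))) = -161*(334 - 20*(-1)/8) = -161*(334 - 2*(-5/4)) = -161*(334 + 5/2) = -161*673/2 = -108353/2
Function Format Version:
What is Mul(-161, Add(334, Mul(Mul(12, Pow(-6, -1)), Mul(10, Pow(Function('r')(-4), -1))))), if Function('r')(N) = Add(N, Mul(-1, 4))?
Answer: Rational(-108353, 2) ≈ -54177.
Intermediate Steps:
Function('r')(N) = Add(-4, N) (Function('r')(N) = Add(N, -4) = Add(-4, N))
Mul(-161, Add(334, Mul(Mul(12, Pow(-6, -1)), Mul(10, Pow(Function('r')(-4), -1))))) = Mul(-161, Add(334, Mul(Mul(12, Pow(-6, -1)), Mul(10, Pow(Add(-4, -4), -1))))) = Mul(-161, Add(334, Mul(Mul(12, Rational(-1, 6)), Mul(10, Pow(-8, -1))))) = Mul(-161, Add(334, Mul(-2, Mul(10, Rational(-1, 8))))) = Mul(-161, Add(334, Mul(-2, Rational(-5, 4)))) = Mul(-161, Add(334, Rational(5, 2))) = Mul(-161, Rational(673, 2)) = Rational(-108353, 2)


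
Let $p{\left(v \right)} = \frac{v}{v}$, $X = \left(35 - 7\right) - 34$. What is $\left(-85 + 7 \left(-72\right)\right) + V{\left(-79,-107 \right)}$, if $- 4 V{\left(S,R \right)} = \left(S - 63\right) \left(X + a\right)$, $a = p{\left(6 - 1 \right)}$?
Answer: $- \frac{1533}{2} \approx -766.5$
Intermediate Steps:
$X = -6$ ($X = 28 - 34 = -6$)
$p{\left(v \right)} = 1$
$a = 1$
$V{\left(S,R \right)} = - \frac{315}{4} + \frac{5 S}{4}$ ($V{\left(S,R \right)} = - \frac{\left(S - 63\right) \left(-6 + 1\right)}{4} = - \frac{\left(-63 + S\right) \left(-5\right)}{4} = - \frac{315 - 5 S}{4} = - \frac{315}{4} + \frac{5 S}{4}$)
$\left(-85 + 7 \left(-72\right)\right) + V{\left(-79,-107 \right)} = \left(-85 + 7 \left(-72\right)\right) + \left(- \frac{315}{4} + \frac{5}{4} \left(-79\right)\right) = \left(-85 - 504\right) - \frac{355}{2} = -589 - \frac{355}{2} = - \frac{1533}{2}$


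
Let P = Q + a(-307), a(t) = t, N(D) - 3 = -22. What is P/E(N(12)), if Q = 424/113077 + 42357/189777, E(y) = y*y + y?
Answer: -156742142323/174740941179 ≈ -0.89700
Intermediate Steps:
N(D) = -19 (N(D) = 3 - 22 = -19)
E(y) = y + y**2 (E(y) = y**2 + y = y + y**2)
Q = 231907997/1021876849 (Q = 424*(1/113077) + 42357*(1/189777) = 424/113077 + 2017/9037 = 231907997/1021876849 ≈ 0.22694)
P = -313484284646/1021876849 (P = 231907997/1021876849 - 307 = -313484284646/1021876849 ≈ -306.77)
P/E(N(12)) = -313484284646*(-1/(19*(1 - 19)))/1021876849 = -313484284646/(1021876849*((-19*(-18)))) = -313484284646/1021876849/342 = -313484284646/1021876849*1/342 = -156742142323/174740941179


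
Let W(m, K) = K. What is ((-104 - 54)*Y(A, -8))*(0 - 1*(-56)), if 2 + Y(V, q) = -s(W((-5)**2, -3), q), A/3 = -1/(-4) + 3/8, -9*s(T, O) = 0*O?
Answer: 17696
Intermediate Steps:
s(T, O) = 0 (s(T, O) = -0*O = -1/9*0 = 0)
A = 15/8 (A = 3*(-1/(-4) + 3/8) = 3*(-1*(-1/4) + 3*(1/8)) = 3*(1/4 + 3/8) = 3*(5/8) = 15/8 ≈ 1.8750)
Y(V, q) = -2 (Y(V, q) = -2 - 1*0 = -2 + 0 = -2)
((-104 - 54)*Y(A, -8))*(0 - 1*(-56)) = ((-104 - 54)*(-2))*(0 - 1*(-56)) = (-158*(-2))*(0 + 56) = 316*56 = 17696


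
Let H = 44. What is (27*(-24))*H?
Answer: -28512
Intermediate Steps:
(27*(-24))*H = (27*(-24))*44 = -648*44 = -28512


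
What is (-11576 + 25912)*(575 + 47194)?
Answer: 684816384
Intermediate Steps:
(-11576 + 25912)*(575 + 47194) = 14336*47769 = 684816384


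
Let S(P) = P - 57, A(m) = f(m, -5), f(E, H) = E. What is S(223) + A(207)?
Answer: 373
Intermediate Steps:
A(m) = m
S(P) = -57 + P
S(223) + A(207) = (-57 + 223) + 207 = 166 + 207 = 373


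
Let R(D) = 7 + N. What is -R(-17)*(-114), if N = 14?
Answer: 2394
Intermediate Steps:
R(D) = 21 (R(D) = 7 + 14 = 21)
-R(-17)*(-114) = -21*(-114) = -1*(-2394) = 2394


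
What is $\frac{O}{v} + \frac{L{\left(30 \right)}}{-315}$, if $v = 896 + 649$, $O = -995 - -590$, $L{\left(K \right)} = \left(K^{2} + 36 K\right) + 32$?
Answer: $- \frac{215741}{32445} \approx -6.6494$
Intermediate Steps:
$L{\left(K \right)} = 32 + K^{2} + 36 K$
$O = -405$ ($O = -995 + 590 = -405$)
$v = 1545$
$\frac{O}{v} + \frac{L{\left(30 \right)}}{-315} = - \frac{405}{1545} + \frac{32 + 30^{2} + 36 \cdot 30}{-315} = \left(-405\right) \frac{1}{1545} + \left(32 + 900 + 1080\right) \left(- \frac{1}{315}\right) = - \frac{27}{103} + 2012 \left(- \frac{1}{315}\right) = - \frac{27}{103} - \frac{2012}{315} = - \frac{215741}{32445}$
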